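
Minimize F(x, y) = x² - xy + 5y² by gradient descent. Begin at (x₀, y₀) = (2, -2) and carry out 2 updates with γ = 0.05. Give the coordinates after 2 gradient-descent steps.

(1.485, -0.365)

∇F = (2x - y, -x + 10y)
Step 1: at (2, -2), ∇F = (6, -22) → (2, -2) − 0.05·(6, -22) = (1.7, -0.9)
Step 2: at (1.7, -0.9), ∇F = (4.3, -10.7) → (1.7, -0.9) − 0.05·(4.3, -10.7) = (1.485, -0.365)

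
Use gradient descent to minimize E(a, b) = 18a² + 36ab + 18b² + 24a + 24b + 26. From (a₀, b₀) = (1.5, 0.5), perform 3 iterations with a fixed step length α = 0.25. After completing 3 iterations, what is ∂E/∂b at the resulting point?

∇E = (36a + 36b + 24, 36a + 36b + 24)
(a₁, b₁) = (1.5, 0.5) − 0.25·(96, 96) = (-22.5, -23.5)
(a₂, b₂) = (-22.5, -23.5) − 0.25·(-1632, -1632) = (385.5, 384.5)
(a₃, b₃) = (385.5, 384.5) − 0.25·(27744, 27744) = (-6550.5, -6551.5)
∂E/∂b at (-6550.5, -6551.5) = -471648

-471648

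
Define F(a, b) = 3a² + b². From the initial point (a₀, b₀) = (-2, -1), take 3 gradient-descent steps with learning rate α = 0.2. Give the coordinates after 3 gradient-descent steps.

(0.016, -0.216)

∇F = (6a, 2b)
(a₁, b₁) = (-2, -1) − 0.2·(-12, -2) = (0.4, -0.6)
(a₂, b₂) = (0.4, -0.6) − 0.2·(2.4, -1.2) = (-0.08, -0.36)
(a₃, b₃) = (-0.08, -0.36) − 0.2·(-0.48, -0.72) = (0.016, -0.216)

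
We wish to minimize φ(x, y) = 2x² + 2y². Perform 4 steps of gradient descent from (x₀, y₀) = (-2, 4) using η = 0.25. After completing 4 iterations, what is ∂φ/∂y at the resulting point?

0

∇φ = (4x, 4y)
Step 1: at (-2, 4), ∇φ = (-8, 16) → (-2, 4) − 0.25·(-8, 16) = (0, 0)
Step 2: at (0, 0), ∇φ = (0, 0) → (0, 0) − 0.25·(0, 0) = (0, 0)
Step 3: at (0, 0), ∇φ = (0, 0) → (0, 0) − 0.25·(0, 0) = (0, 0)
Step 4: at (0, 0), ∇φ = (0, 0) → (0, 0) − 0.25·(0, 0) = (0, 0)
∂φ/∂y at (0, 0) = 0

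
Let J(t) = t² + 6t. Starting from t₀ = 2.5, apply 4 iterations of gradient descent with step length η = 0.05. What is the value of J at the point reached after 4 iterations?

4.0216331025

J′(t) = 2t + 6
t₁ = 2.5 − 0.05·11 = 1.95
t₂ = 1.95 − 0.05·9.9 = 1.455
t₃ = 1.455 − 0.05·8.91 = 1.0095
t₄ = 1.0095 − 0.05·8.019 = 0.60855
J(0.60855) = 4.0216331025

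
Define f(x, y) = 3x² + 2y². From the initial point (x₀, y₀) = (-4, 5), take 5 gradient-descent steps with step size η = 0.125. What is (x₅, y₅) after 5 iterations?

(-0.00390625, 0.15625)

∇f = (6x, 4y)
Step 1: at (-4, 5), ∇f = (-24, 20) → (-4, 5) − 0.125·(-24, 20) = (-1, 2.5)
Step 2: at (-1, 2.5), ∇f = (-6, 10) → (-1, 2.5) − 0.125·(-6, 10) = (-0.25, 1.25)
Step 3: at (-0.25, 1.25), ∇f = (-1.5, 5) → (-0.25, 1.25) − 0.125·(-1.5, 5) = (-0.0625, 0.625)
Step 4: at (-0.0625, 0.625), ∇f = (-0.375, 2.5) → (-0.0625, 0.625) − 0.125·(-0.375, 2.5) = (-0.015625, 0.3125)
Step 5: at (-0.015625, 0.3125), ∇f = (-0.09375, 1.25) → (-0.015625, 0.3125) − 0.125·(-0.09375, 1.25) = (-0.00390625, 0.15625)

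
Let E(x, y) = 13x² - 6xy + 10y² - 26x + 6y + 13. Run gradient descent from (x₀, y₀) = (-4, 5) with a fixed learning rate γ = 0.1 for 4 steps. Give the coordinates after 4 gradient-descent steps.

(-87.184, 54.8)

∇E = (26x - 6y - 26, -6x + 20y + 6)
(x₁, y₁) = (-4, 5) − 0.1·(-160, 130) = (12, -8)
(x₂, y₂) = (12, -8) − 0.1·(334, -226) = (-21.4, 14.6)
(x₃, y₃) = (-21.4, 14.6) − 0.1·(-670, 426.4) = (45.6, -28.04)
(x₄, y₄) = (45.6, -28.04) − 0.1·(1327.84, -828.4) = (-87.184, 54.8)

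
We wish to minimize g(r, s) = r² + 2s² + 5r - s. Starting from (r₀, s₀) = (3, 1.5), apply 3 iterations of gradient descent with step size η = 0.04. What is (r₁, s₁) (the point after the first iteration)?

(2.56, 1.3)

∇g = (2r + 5, 4s - 1)
(r₁, s₁) = (3, 1.5) − 0.04·(11, 5) = (2.56, 1.3)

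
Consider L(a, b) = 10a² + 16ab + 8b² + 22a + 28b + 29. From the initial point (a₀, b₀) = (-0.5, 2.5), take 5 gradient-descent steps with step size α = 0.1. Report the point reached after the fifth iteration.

∇L = (20a + 16b + 22, 16a + 16b + 28)
Step 1: at (-0.5, 2.5), ∇L = (52, 60) → (-0.5, 2.5) − 0.1·(52, 60) = (-5.7, -3.5)
Step 2: at (-5.7, -3.5), ∇L = (-148, -119.2) → (-5.7, -3.5) − 0.1·(-148, -119.2) = (9.1, 8.42)
Step 3: at (9.1, 8.42), ∇L = (338.72, 308.32) → (9.1, 8.42) − 0.1·(338.72, 308.32) = (-24.772, -22.412)
Step 4: at (-24.772, -22.412), ∇L = (-832.032, -726.944) → (-24.772, -22.412) − 0.1·(-832.032, -726.944) = (58.4312, 50.2824)
Step 5: at (58.4312, 50.2824), ∇L = (1995.1424, 1767.4176) → (58.4312, 50.2824) − 0.1·(1995.1424, 1767.4176) = (-141.08304, -126.45936)

(-141.08304, -126.45936)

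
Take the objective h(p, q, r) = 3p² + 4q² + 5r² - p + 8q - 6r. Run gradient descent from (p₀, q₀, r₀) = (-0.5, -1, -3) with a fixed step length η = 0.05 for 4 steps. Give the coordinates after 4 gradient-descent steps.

(0.0066, -1, 0.375)

∇h = (6p - 1, 8q + 8, 10r - 6)
(p₁, q₁, r₁) = (-0.5, -1, -3) − 0.05·(-4, 0, -36) = (-0.3, -1, -1.2)
(p₂, q₂, r₂) = (-0.3, -1, -1.2) − 0.05·(-2.8, 0, -18) = (-0.16, -1, -0.3)
(p₃, q₃, r₃) = (-0.16, -1, -0.3) − 0.05·(-1.96, 0, -9) = (-0.062, -1, 0.15)
(p₄, q₄, r₄) = (-0.062, -1, 0.15) − 0.05·(-1.372, 0, -4.5) = (0.0066, -1, 0.375)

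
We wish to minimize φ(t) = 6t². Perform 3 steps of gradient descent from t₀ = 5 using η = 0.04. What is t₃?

0.70304

φ′(t) = 12t
t₁ = 5 − 0.04·60 = 2.6
t₂ = 2.6 − 0.04·31.2 = 1.352
t₃ = 1.352 − 0.04·16.224 = 0.70304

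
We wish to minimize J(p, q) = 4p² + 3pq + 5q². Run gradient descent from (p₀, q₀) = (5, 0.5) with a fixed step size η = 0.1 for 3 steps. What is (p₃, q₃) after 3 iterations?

(0.2005, -0.186)

∇J = (8p + 3q, 3p + 10q)
(p₁, q₁) = (5, 0.5) − 0.1·(41.5, 20) = (0.85, -1.5)
(p₂, q₂) = (0.85, -1.5) − 0.1·(2.3, -12.45) = (0.62, -0.255)
(p₃, q₃) = (0.62, -0.255) − 0.1·(4.195, -0.69) = (0.2005, -0.186)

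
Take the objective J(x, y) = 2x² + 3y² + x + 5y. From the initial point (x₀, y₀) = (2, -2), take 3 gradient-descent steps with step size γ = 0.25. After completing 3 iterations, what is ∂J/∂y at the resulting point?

∇J = (4x + 1, 6y + 5)
(x₁, y₁) = (2, -2) − 0.25·(9, -7) = (-0.25, -0.25)
(x₂, y₂) = (-0.25, -0.25) − 0.25·(0, 3.5) = (-0.25, -1.125)
(x₃, y₃) = (-0.25, -1.125) − 0.25·(0, -1.75) = (-0.25, -0.6875)
∂J/∂y at (-0.25, -0.6875) = 0.875

0.875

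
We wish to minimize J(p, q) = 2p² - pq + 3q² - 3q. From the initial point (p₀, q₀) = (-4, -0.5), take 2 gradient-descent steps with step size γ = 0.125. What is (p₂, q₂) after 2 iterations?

∇J = (4p - q, -p + 6q - 3)
Step 1: at (-4, -0.5), ∇J = (-15.5, -2) → (-4, -0.5) − 0.125·(-15.5, -2) = (-2.0625, -0.25)
Step 2: at (-2.0625, -0.25), ∇J = (-8, -2.4375) → (-2.0625, -0.25) − 0.125·(-8, -2.4375) = (-1.0625, 0.0546875)

(-1.0625, 0.0546875)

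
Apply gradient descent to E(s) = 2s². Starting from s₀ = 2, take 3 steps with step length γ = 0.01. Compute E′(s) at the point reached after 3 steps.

7.077888

E′(s) = 4s
Step 1: E′(2) = 8; s₁ = 2 − 0.01·8 = 1.92
Step 2: E′(1.92) = 7.68; s₂ = 1.92 − 0.01·7.68 = 1.8432
Step 3: E′(1.8432) = 7.3728; s₃ = 1.8432 − 0.01·7.3728 = 1.769472
E′(s) at (1.769472) = 7.077888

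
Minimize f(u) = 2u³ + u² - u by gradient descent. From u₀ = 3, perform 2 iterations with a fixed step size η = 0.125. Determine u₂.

-17.51171875

f′(u) = 6u² + 2u - 1
u₁ = 3 − 0.125·59 = -4.375
u₂ = -4.375 − 0.125·105.09375 = -17.51171875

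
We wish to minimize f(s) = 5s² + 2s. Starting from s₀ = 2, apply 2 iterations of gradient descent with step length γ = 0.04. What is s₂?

0.592

f′(s) = 10s + 2
Step 1: f′(2) = 22; s₁ = 2 − 0.04·22 = 1.12
Step 2: f′(1.12) = 13.2; s₂ = 1.12 − 0.04·13.2 = 0.592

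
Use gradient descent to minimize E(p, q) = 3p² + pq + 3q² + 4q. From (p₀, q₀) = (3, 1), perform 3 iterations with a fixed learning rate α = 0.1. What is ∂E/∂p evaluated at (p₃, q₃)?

0.807

∇E = (6p + q, p + 6q + 4)
Step 1: at (3, 1), ∇E = (19, 13) → (3, 1) − 0.1·(19, 13) = (1.1, -0.3)
Step 2: at (1.1, -0.3), ∇E = (6.3, 3.3) → (1.1, -0.3) − 0.1·(6.3, 3.3) = (0.47, -0.63)
Step 3: at (0.47, -0.63), ∇E = (2.19, 0.69) → (0.47, -0.63) − 0.1·(2.19, 0.69) = (0.251, -0.699)
∂E/∂p at (0.251, -0.699) = 0.807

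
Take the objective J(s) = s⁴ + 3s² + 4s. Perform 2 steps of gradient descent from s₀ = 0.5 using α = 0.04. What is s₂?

J′(s) = 4s³ + 6s + 4
Step 1: J′(0.5) = 7.5; s₁ = 0.5 − 0.04·7.5 = 0.2
Step 2: J′(0.2) = 5.232; s₂ = 0.2 − 0.04·5.232 = -0.00928

-0.00928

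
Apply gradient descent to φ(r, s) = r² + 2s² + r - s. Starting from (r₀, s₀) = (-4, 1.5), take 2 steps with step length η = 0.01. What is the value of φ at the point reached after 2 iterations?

13.57821796

∇φ = (2r + 1, 4s - 1)
(r₁, s₁) = (-4, 1.5) − 0.01·(-7, 5) = (-3.93, 1.45)
(r₂, s₂) = (-3.93, 1.45) − 0.01·(-6.86, 4.8) = (-3.8614, 1.402)
φ(-3.8614, 1.402) = 13.57821796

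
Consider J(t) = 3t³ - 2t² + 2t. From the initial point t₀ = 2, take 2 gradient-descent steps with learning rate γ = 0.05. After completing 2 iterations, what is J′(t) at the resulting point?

J′(t) = 9t² - 4t + 2
Step 1: J′(2) = 30; t₁ = 2 − 0.05·30 = 0.5
Step 2: J′(0.5) = 2.25; t₂ = 0.5 − 0.05·2.25 = 0.3875
J′(t) at (0.3875) = 1.80140625

1.80140625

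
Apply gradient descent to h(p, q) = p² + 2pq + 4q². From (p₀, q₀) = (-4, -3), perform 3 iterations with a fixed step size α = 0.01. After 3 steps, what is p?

∇h = (2p + 2q, 2p + 8q)
(p₁, q₁) = (-4, -3) − 0.01·(-14, -32) = (-3.86, -2.68)
(p₂, q₂) = (-3.86, -2.68) − 0.01·(-13.08, -29.16) = (-3.7292, -2.3884)
(p₃, q₃) = (-3.7292, -2.3884) − 0.01·(-12.2352, -26.5656) = (-3.606848, -2.122744)
p = -3.606848

-3.606848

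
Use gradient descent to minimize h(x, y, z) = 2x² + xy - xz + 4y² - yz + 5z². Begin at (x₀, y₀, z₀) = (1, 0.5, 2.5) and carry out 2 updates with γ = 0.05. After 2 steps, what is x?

0.7675

∇h = (4x + y - z, x + 8y - z, -x - y + 10z)
Step 1: at (1, 0.5, 2.5), ∇h = (2, 2.5, 23.5) → (1, 0.5, 2.5) − 0.05·(2, 2.5, 23.5) = (0.9, 0.375, 1.325)
Step 2: at (0.9, 0.375, 1.325), ∇h = (2.65, 2.575, 11.975) → (0.9, 0.375, 1.325) − 0.05·(2.65, 2.575, 11.975) = (0.7675, 0.24625, 0.72625)
x = 0.7675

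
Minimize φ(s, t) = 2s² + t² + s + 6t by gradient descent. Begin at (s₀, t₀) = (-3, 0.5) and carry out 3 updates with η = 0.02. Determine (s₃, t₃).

(-2.391392, 0.096576)

∇φ = (4s + 1, 2t + 6)
(s₁, t₁) = (-3, 0.5) − 0.02·(-11, 7) = (-2.78, 0.36)
(s₂, t₂) = (-2.78, 0.36) − 0.02·(-10.12, 6.72) = (-2.5776, 0.2256)
(s₃, t₃) = (-2.5776, 0.2256) − 0.02·(-9.3104, 6.4512) = (-2.391392, 0.096576)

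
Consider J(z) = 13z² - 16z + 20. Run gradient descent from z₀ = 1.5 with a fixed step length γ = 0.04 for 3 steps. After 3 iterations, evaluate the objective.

15.076923118592

J′(z) = 26z - 16
Step 1: J′(1.5) = 23; z₁ = 1.5 − 0.04·23 = 0.58
Step 2: J′(0.58) = -0.92; z₂ = 0.58 − 0.04·(-0.92) = 0.6168
Step 3: J′(0.6168) = 0.0368; z₃ = 0.6168 − 0.04·0.0368 = 0.615328
J(0.615328) = 15.076923118592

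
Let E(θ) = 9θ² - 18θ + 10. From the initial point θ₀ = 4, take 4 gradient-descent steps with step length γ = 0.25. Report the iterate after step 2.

E′(θ) = 18θ - 18
θ₁ = 4 − 0.25·54 = -9.5
θ₂ = -9.5 − 0.25·(-189) = 37.75

37.75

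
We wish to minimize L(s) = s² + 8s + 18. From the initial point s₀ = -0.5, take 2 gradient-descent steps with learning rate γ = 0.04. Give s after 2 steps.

-1.0376

L′(s) = 2s + 8
Step 1: L′(-0.5) = 7; s₁ = -0.5 − 0.04·7 = -0.78
Step 2: L′(-0.78) = 6.44; s₂ = -0.78 − 0.04·6.44 = -1.0376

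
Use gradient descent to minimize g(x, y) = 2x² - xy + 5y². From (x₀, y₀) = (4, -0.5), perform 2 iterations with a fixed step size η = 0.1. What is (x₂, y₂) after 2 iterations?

∇g = (4x - y, -x + 10y)
(x₁, y₁) = (4, -0.5) − 0.1·(16.5, -9) = (2.35, 0.4)
(x₂, y₂) = (2.35, 0.4) − 0.1·(9, 1.65) = (1.45, 0.235)

(1.45, 0.235)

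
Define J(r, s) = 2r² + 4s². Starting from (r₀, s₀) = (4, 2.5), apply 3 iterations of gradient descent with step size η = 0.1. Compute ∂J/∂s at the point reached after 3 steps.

∇J = (4r, 8s)
(r₁, s₁) = (4, 2.5) − 0.1·(16, 20) = (2.4, 0.5)
(r₂, s₂) = (2.4, 0.5) − 0.1·(9.6, 4) = (1.44, 0.1)
(r₃, s₃) = (1.44, 0.1) − 0.1·(5.76, 0.8) = (0.864, 0.02)
∂J/∂s at (0.864, 0.02) = 0.16

0.16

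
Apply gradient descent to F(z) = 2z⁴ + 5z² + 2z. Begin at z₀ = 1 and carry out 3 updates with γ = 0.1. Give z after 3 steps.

F′(z) = 8z³ + 10z + 2
z₁ = 1 − 0.1·20 = -1
z₂ = -1 − 0.1·(-16) = 0.6
z₃ = 0.6 − 0.1·9.728 = -0.3728

-0.3728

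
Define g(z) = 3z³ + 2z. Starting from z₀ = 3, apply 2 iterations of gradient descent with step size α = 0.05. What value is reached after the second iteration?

-1.845125

g′(z) = 9z² + 2
Step 1: g′(3) = 83; z₁ = 3 − 0.05·83 = -1.15
Step 2: g′(-1.15) = 13.9025; z₂ = -1.15 − 0.05·13.9025 = -1.845125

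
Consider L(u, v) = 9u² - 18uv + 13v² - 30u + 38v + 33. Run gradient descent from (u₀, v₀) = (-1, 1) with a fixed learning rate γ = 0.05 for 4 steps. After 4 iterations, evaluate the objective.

166.99033856

∇L = (18u - 18v - 30, -18u + 26v + 38)
Step 1: at (-1, 1), ∇L = (-66, 82) → (-1, 1) − 0.05·(-66, 82) = (2.3, -3.1)
Step 2: at (2.3, -3.1), ∇L = (67.2, -84) → (2.3, -3.1) − 0.05·(67.2, -84) = (-1.06, 1.1)
Step 3: at (-1.06, 1.1), ∇L = (-68.88, 85.68) → (-1.06, 1.1) − 0.05·(-68.88, 85.68) = (2.384, -3.184)
Step 4: at (2.384, -3.184), ∇L = (70.224, -87.696) → (2.384, -3.184) − 0.05·(70.224, -87.696) = (-1.1272, 1.2008)
L(-1.1272, 1.2008) = 166.99033856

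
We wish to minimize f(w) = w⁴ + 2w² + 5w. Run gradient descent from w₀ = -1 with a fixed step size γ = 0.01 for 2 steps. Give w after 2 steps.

-0.94469308

f′(w) = 4w³ + 4w + 5
w₁ = -1 − 0.01·(-3) = -0.97
w₂ = -0.97 − 0.01·(-2.530692) = -0.94469308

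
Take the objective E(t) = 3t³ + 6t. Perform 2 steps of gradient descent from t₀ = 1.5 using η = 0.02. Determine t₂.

0.6838875

E′(t) = 9t² + 6
t₁ = 1.5 − 0.02·26.25 = 0.975
t₂ = 0.975 − 0.02·14.555625 = 0.6838875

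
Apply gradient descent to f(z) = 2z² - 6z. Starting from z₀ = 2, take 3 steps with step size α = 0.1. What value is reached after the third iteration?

f′(z) = 4z - 6
z₁ = 2 − 0.1·2 = 1.8
z₂ = 1.8 − 0.1·1.2 = 1.68
z₃ = 1.68 − 0.1·0.72 = 1.608

1.608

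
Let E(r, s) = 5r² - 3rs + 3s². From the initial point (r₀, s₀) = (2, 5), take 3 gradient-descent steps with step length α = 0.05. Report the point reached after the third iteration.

∇E = (10r - 3s, -3r + 6s)
Step 1: at (2, 5), ∇E = (5, 24) → (2, 5) − 0.05·(5, 24) = (1.75, 3.8)
Step 2: at (1.75, 3.8), ∇E = (6.1, 17.55) → (1.75, 3.8) − 0.05·(6.1, 17.55) = (1.445, 2.9225)
Step 3: at (1.445, 2.9225), ∇E = (5.6825, 13.2) → (1.445, 2.9225) − 0.05·(5.6825, 13.2) = (1.160875, 2.2625)

(1.160875, 2.2625)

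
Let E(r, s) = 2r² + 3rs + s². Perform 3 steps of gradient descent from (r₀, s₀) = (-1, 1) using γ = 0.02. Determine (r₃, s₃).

∇E = (4r + 3s, 3r + 2s)
(r₁, s₁) = (-1, 1) − 0.02·(-1, -1) = (-0.98, 1.02)
(r₂, s₂) = (-0.98, 1.02) − 0.02·(-0.86, -0.9) = (-0.9628, 1.038)
(r₃, s₃) = (-0.9628, 1.038) − 0.02·(-0.7372, -0.8124) = (-0.948056, 1.054248)

(-0.948056, 1.054248)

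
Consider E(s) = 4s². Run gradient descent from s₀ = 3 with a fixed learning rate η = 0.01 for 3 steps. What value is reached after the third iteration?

E′(s) = 8s
Step 1: E′(3) = 24; s₁ = 3 − 0.01·24 = 2.76
Step 2: E′(2.76) = 22.08; s₂ = 2.76 − 0.01·22.08 = 2.5392
Step 3: E′(2.5392) = 20.3136; s₃ = 2.5392 − 0.01·20.3136 = 2.336064

2.336064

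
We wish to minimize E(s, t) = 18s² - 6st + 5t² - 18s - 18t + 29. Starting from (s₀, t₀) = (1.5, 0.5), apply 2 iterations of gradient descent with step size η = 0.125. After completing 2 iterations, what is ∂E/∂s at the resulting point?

484.6875

∇E = (36s - 6t - 18, -6s + 10t - 18)
Step 1: at (1.5, 0.5), ∇E = (33, -22) → (1.5, 0.5) − 0.125·(33, -22) = (-2.625, 3.25)
Step 2: at (-2.625, 3.25), ∇E = (-132, 30.25) → (-2.625, 3.25) − 0.125·(-132, 30.25) = (13.875, -0.53125)
∂E/∂s at (13.875, -0.53125) = 484.6875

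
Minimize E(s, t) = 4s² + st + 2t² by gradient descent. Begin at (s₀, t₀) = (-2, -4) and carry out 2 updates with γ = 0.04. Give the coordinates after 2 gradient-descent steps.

(-0.6848, -2.7072)

∇E = (8s + t, s + 4t)
(s₁, t₁) = (-2, -4) − 0.04·(-20, -18) = (-1.2, -3.28)
(s₂, t₂) = (-1.2, -3.28) − 0.04·(-12.88, -14.32) = (-0.6848, -2.7072)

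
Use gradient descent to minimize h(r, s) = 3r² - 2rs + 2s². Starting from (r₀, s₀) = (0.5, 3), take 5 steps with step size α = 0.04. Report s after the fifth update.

1.44257024

∇h = (6r - 2s, -2r + 4s)
(r₁, s₁) = (0.5, 3) − 0.04·(-3, 11) = (0.62, 2.56)
(r₂, s₂) = (0.62, 2.56) − 0.04·(-1.4, 9) = (0.676, 2.2)
(r₃, s₃) = (0.676, 2.2) − 0.04·(-0.344, 7.448) = (0.68976, 1.90208)
(r₄, s₄) = (0.68976, 1.90208) − 0.04·(0.3344, 6.2288) = (0.676384, 1.652928)
(r₅, s₅) = (0.676384, 1.652928) − 0.04·(0.752448, 5.258944) = (0.64628608, 1.44257024)
s = 1.44257024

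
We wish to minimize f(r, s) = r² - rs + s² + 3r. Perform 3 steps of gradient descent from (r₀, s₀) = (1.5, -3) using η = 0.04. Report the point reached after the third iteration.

∇f = (2r - s + 3, -r + 2s)
(r₁, s₁) = (1.5, -3) − 0.04·(9, -7.5) = (1.14, -2.7)
(r₂, s₂) = (1.14, -2.7) − 0.04·(7.98, -6.54) = (0.8208, -2.4384)
(r₃, s₃) = (0.8208, -2.4384) − 0.04·(7.08, -5.6976) = (0.5376, -2.210496)

(0.5376, -2.210496)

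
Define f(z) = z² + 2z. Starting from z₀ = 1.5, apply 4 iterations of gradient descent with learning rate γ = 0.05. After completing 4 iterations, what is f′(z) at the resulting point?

f′(z) = 2z + 2
z₁ = 1.5 − 0.05·5 = 1.25
z₂ = 1.25 − 0.05·4.5 = 1.025
z₃ = 1.025 − 0.05·4.05 = 0.8225
z₄ = 0.8225 − 0.05·3.645 = 0.64025
f′(z) at (0.64025) = 3.2805

3.2805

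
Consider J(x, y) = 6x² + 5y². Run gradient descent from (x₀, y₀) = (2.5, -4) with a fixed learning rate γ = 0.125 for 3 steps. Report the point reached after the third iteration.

∇J = (12x, 10y)
Step 1: at (2.5, -4), ∇J = (30, -40) → (2.5, -4) − 0.125·(30, -40) = (-1.25, 1)
Step 2: at (-1.25, 1), ∇J = (-15, 10) → (-1.25, 1) − 0.125·(-15, 10) = (0.625, -0.25)
Step 3: at (0.625, -0.25), ∇J = (7.5, -2.5) → (0.625, -0.25) − 0.125·(7.5, -2.5) = (-0.3125, 0.0625)

(-0.3125, 0.0625)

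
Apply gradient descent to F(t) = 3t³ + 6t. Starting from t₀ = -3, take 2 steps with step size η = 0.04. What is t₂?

-21.836544

F′(t) = 9t² + 6
Step 1: F′(-3) = 87; t₁ = -3 − 0.04·87 = -6.48
Step 2: F′(-6.48) = 383.9136; t₂ = -6.48 − 0.04·383.9136 = -21.836544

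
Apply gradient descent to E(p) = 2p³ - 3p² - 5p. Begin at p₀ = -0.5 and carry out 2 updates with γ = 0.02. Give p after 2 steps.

E′(p) = 6p² - 6p - 5
p₁ = -0.5 − 0.02·(-0.5) = -0.49
p₂ = -0.49 − 0.02·(-0.6194) = -0.477612

-0.477612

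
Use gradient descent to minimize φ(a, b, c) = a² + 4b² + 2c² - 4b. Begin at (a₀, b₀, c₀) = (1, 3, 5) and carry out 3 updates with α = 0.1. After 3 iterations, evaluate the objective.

∇φ = (2a, 8b - 4, 4c)
Step 1: at (1, 3, 5), ∇φ = (2, 20, 20) → (1, 3, 5) − 0.1·(2, 20, 20) = (0.8, 1, 3)
Step 2: at (0.8, 1, 3), ∇φ = (1.6, 4, 12) → (0.8, 1, 3) − 0.1·(1.6, 4, 12) = (0.64, 0.6, 1.8)
Step 3: at (0.64, 0.6, 1.8), ∇φ = (1.28, 0.8, 7.2) → (0.64, 0.6, 1.8) − 0.1·(1.28, 0.8, 7.2) = (0.512, 0.52, 1.08)
φ(0.512, 0.52, 1.08) = 1.596544

1.596544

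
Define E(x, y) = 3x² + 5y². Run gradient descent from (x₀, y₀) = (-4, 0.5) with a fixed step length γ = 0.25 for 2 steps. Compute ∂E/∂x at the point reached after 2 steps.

∇E = (6x, 10y)
(x₁, y₁) = (-4, 0.5) − 0.25·(-24, 5) = (2, -0.75)
(x₂, y₂) = (2, -0.75) − 0.25·(12, -7.5) = (-1, 1.125)
∂E/∂x at (-1, 1.125) = -6

-6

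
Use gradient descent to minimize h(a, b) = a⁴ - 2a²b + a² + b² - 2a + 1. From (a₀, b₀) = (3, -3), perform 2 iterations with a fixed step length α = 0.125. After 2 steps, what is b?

∇h = (4a³ - 4ab + 2a - 2, -2a² + 2b)
(a₁, b₁) = (3, -3) − 0.125·(148, -24) = (-15.5, 0)
(a₂, b₂) = (-15.5, 0) − 0.125·(-14928.5, -480.5) = (1850.5625, 60.0625)
b = 60.0625

60.0625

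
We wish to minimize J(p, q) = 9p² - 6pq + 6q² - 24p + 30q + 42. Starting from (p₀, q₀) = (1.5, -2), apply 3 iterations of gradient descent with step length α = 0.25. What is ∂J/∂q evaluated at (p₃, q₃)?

∇J = (18p - 6q - 24, -6p + 12q + 30)
(p₁, q₁) = (1.5, -2) − 0.25·(15, -3) = (-2.25, -1.25)
(p₂, q₂) = (-2.25, -1.25) − 0.25·(-57, 28.5) = (12, -8.375)
(p₃, q₃) = (12, -8.375) − 0.25·(242.25, -142.5) = (-48.5625, 27.25)
∂J/∂q at (-48.5625, 27.25) = 648.375

648.375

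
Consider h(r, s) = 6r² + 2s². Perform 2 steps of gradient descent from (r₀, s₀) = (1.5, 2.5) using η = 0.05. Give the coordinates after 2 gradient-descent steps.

(0.24, 1.6)

∇h = (12r, 4s)
(r₁, s₁) = (1.5, 2.5) − 0.05·(18, 10) = (0.6, 2)
(r₂, s₂) = (0.6, 2) − 0.05·(7.2, 8) = (0.24, 1.6)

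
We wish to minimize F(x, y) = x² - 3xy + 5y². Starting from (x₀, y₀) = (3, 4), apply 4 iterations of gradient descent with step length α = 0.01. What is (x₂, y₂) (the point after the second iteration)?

∇F = (2x - 3y, -3x + 10y)
Step 1: at (3, 4), ∇F = (-6, 31) → (3, 4) − 0.01·(-6, 31) = (3.06, 3.69)
Step 2: at (3.06, 3.69), ∇F = (-4.95, 27.72) → (3.06, 3.69) − 0.01·(-4.95, 27.72) = (3.1095, 3.4128)

(3.1095, 3.4128)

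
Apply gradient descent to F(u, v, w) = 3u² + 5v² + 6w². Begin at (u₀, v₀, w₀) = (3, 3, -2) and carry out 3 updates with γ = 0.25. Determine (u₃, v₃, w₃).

∇F = (6u, 10v, 12w)
Step 1: at (3, 3, -2), ∇F = (18, 30, -24) → (3, 3, -2) − 0.25·(18, 30, -24) = (-1.5, -4.5, 4)
Step 2: at (-1.5, -4.5, 4), ∇F = (-9, -45, 48) → (-1.5, -4.5, 4) − 0.25·(-9, -45, 48) = (0.75, 6.75, -8)
Step 3: at (0.75, 6.75, -8), ∇F = (4.5, 67.5, -96) → (0.75, 6.75, -8) − 0.25·(4.5, 67.5, -96) = (-0.375, -10.125, 16)

(-0.375, -10.125, 16)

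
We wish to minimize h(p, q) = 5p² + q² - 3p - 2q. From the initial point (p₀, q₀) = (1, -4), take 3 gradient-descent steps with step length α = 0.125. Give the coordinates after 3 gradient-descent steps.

(0.2890625, -1.109375)

∇h = (10p - 3, 2q - 2)
(p₁, q₁) = (1, -4) − 0.125·(7, -10) = (0.125, -2.75)
(p₂, q₂) = (0.125, -2.75) − 0.125·(-1.75, -7.5) = (0.34375, -1.8125)
(p₃, q₃) = (0.34375, -1.8125) − 0.125·(0.4375, -5.625) = (0.2890625, -1.109375)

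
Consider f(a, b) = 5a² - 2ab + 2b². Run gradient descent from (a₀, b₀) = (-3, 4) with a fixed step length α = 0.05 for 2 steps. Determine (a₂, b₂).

∇f = (10a - 2b, -2a + 4b)
Step 1: at (-3, 4), ∇f = (-38, 22) → (-3, 4) − 0.05·(-38, 22) = (-1.1, 2.9)
Step 2: at (-1.1, 2.9), ∇f = (-16.8, 13.8) → (-1.1, 2.9) − 0.05·(-16.8, 13.8) = (-0.26, 2.21)

(-0.26, 2.21)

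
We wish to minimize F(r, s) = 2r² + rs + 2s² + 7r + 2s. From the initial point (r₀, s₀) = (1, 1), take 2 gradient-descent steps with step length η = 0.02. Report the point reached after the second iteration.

(0.542, 0.736)

∇F = (4r + s + 7, r + 4s + 2)
Step 1: at (1, 1), ∇F = (12, 7) → (1, 1) − 0.02·(12, 7) = (0.76, 0.86)
Step 2: at (0.76, 0.86), ∇F = (10.9, 6.2) → (0.76, 0.86) − 0.02·(10.9, 6.2) = (0.542, 0.736)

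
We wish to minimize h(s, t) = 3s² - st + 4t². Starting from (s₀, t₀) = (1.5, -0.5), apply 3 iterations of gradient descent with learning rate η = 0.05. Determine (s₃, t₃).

∇h = (6s - t, -s + 8t)
Step 1: at (1.5, -0.5), ∇h = (9.5, -5.5) → (1.5, -0.5) − 0.05·(9.5, -5.5) = (1.025, -0.225)
Step 2: at (1.025, -0.225), ∇h = (6.375, -2.825) → (1.025, -0.225) − 0.05·(6.375, -2.825) = (0.70625, -0.08375)
Step 3: at (0.70625, -0.08375), ∇h = (4.32125, -1.37625) → (0.70625, -0.08375) − 0.05·(4.32125, -1.37625) = (0.4901875, -0.0149375)

(0.4901875, -0.0149375)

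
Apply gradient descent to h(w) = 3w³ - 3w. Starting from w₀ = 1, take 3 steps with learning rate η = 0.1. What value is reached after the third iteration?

h′(w) = 9w² - 3
Step 1: h′(1) = 6; w₁ = 1 − 0.1·6 = 0.4
Step 2: h′(0.4) = -1.56; w₂ = 0.4 − 0.1·(-1.56) = 0.556
Step 3: h′(0.556) = -0.217776; w₃ = 0.556 − 0.1·(-0.217776) = 0.5777776

0.5777776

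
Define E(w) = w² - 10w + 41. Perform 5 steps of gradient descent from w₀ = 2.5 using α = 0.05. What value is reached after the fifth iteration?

E′(w) = 2w - 10
w₁ = 2.5 − 0.05·(-5) = 2.75
w₂ = 2.75 − 0.05·(-4.5) = 2.975
w₃ = 2.975 − 0.05·(-4.05) = 3.1775
w₄ = 3.1775 − 0.05·(-3.645) = 3.35975
w₅ = 3.35975 − 0.05·(-3.2805) = 3.523775

3.523775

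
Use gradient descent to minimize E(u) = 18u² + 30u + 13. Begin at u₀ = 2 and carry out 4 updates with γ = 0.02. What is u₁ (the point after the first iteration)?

E′(u) = 36u + 30
Step 1: E′(2) = 102; u₁ = 2 − 0.02·102 = -0.04

-0.04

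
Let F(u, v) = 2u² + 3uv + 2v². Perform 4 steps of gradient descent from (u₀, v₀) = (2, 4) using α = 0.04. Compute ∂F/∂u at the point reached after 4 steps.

4.7941632

∇F = (4u + 3v, 3u + 4v)
Step 1: at (2, 4), ∇F = (20, 22) → (2, 4) − 0.04·(20, 22) = (1.2, 3.12)
Step 2: at (1.2, 3.12), ∇F = (14.16, 16.08) → (1.2, 3.12) − 0.04·(14.16, 16.08) = (0.6336, 2.4768)
Step 3: at (0.6336, 2.4768), ∇F = (9.9648, 11.808) → (0.6336, 2.4768) − 0.04·(9.9648, 11.808) = (0.235008, 2.00448)
Step 4: at (0.235008, 2.00448), ∇F = (6.953472, 8.722944) → (0.235008, 2.00448) − 0.04·(6.953472, 8.722944) = (-0.04313088, 1.65556224)
∂F/∂u at (-0.04313088, 1.65556224) = 4.7941632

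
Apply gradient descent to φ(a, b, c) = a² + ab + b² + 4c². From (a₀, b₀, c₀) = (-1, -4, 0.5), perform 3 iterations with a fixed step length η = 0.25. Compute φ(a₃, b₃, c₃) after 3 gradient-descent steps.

∇φ = (2a + b, a + 2b, 8c)
Step 1: at (-1, -4, 0.5), ∇φ = (-6, -9, 4) → (-1, -4, 0.5) − 0.25·(-6, -9, 4) = (0.5, -1.75, -0.5)
Step 2: at (0.5, -1.75, -0.5), ∇φ = (-0.75, -3, -4) → (0.5, -1.75, -0.5) − 0.25·(-0.75, -3, -4) = (0.6875, -1, 0.5)
Step 3: at (0.6875, -1, 0.5), ∇φ = (0.375, -1.3125, 4) → (0.6875, -1, 0.5) − 0.25·(0.375, -1.3125, 4) = (0.59375, -0.671875, -0.5)
φ(0.59375, -0.671875, -0.5) = 1.405029296875

1.405029296875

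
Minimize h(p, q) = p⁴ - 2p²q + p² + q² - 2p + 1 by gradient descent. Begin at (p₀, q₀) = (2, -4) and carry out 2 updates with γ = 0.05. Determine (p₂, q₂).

(0.2014, -2.711)

∇h = (4p³ - 4pq + 2p - 2, -2p² + 2q)
Step 1: at (2, -4), ∇h = (66, -16) → (2, -4) − 0.05·(66, -16) = (-1.3, -3.2)
Step 2: at (-1.3, -3.2), ∇h = (-30.028, -9.78) → (-1.3, -3.2) − 0.05·(-30.028, -9.78) = (0.2014, -2.711)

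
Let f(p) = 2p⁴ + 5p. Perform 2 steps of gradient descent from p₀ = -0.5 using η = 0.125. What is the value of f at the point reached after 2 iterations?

-2.81982421875

f′(p) = 8p³ + 5
Step 1: f′(-0.5) = 4; p₁ = -0.5 − 0.125·4 = -1
Step 2: f′(-1) = -3; p₂ = -1 − 0.125·(-3) = -0.625
f(-0.625) = -2.81982421875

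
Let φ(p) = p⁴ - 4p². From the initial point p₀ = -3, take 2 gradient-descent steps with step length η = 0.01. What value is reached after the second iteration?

-1.92969216

φ′(p) = 4p³ - 8p
p₁ = -3 − 0.01·(-84) = -2.16
p₂ = -2.16 − 0.01·(-23.030784) = -1.92969216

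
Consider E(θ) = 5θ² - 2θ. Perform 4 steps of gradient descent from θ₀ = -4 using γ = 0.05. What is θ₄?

-0.0625

E′(θ) = 10θ - 2
θ₁ = -4 − 0.05·(-42) = -1.9
θ₂ = -1.9 − 0.05·(-21) = -0.85
θ₃ = -0.85 − 0.05·(-10.5) = -0.325
θ₄ = -0.325 − 0.05·(-5.25) = -0.0625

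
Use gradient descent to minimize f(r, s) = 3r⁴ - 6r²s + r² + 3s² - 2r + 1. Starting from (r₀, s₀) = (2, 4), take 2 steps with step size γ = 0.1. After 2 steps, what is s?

∇f = (12r³ - 12rs + 2r - 2, -6r² + 6s)
(r₁, s₁) = (2, 4) − 0.1·(2, 0) = (1.8, 4)
(r₂, s₂) = (1.8, 4) − 0.1·(-14.816, 4.56) = (3.2816, 3.544)
s = 3.544

3.544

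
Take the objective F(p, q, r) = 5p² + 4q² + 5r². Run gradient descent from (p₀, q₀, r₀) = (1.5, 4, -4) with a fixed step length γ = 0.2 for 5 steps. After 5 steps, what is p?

-1.5

∇F = (10p, 8q, 10r)
(p₁, q₁, r₁) = (1.5, 4, -4) − 0.2·(15, 32, -40) = (-1.5, -2.4, 4)
(p₂, q₂, r₂) = (-1.5, -2.4, 4) − 0.2·(-15, -19.2, 40) = (1.5, 1.44, -4)
(p₃, q₃, r₃) = (1.5, 1.44, -4) − 0.2·(15, 11.52, -40) = (-1.5, -0.864, 4)
(p₄, q₄, r₄) = (-1.5, -0.864, 4) − 0.2·(-15, -6.912, 40) = (1.5, 0.5184, -4)
(p₅, q₅, r₅) = (1.5, 0.5184, -4) − 0.2·(15, 4.1472, -40) = (-1.5, -0.31104, 4)
p = -1.5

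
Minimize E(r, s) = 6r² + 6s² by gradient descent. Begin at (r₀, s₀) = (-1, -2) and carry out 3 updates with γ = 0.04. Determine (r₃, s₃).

(-0.140608, -0.281216)

∇E = (12r, 12s)
Step 1: at (-1, -2), ∇E = (-12, -24) → (-1, -2) − 0.04·(-12, -24) = (-0.52, -1.04)
Step 2: at (-0.52, -1.04), ∇E = (-6.24, -12.48) → (-0.52, -1.04) − 0.04·(-6.24, -12.48) = (-0.2704, -0.5408)
Step 3: at (-0.2704, -0.5408), ∇E = (-3.2448, -6.4896) → (-0.2704, -0.5408) − 0.04·(-3.2448, -6.4896) = (-0.140608, -0.281216)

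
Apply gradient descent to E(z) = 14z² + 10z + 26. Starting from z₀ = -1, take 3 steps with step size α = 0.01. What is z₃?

E′(z) = 28z + 10
Step 1: E′(-1) = -18; z₁ = -1 − 0.01·(-18) = -0.82
Step 2: E′(-0.82) = -12.96; z₂ = -0.82 − 0.01·(-12.96) = -0.6904
Step 3: E′(-0.6904) = -9.3312; z₃ = -0.6904 − 0.01·(-9.3312) = -0.597088

-0.597088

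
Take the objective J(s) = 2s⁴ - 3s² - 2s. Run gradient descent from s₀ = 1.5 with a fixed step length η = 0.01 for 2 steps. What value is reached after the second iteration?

1.24791168

J′(s) = 8s³ - 6s - 2
Step 1: J′(1.5) = 16; s₁ = 1.5 − 0.01·16 = 1.34
Step 2: J′(1.34) = 9.208832; s₂ = 1.34 − 0.01·9.208832 = 1.24791168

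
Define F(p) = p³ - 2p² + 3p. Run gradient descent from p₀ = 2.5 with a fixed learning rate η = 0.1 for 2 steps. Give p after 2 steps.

F′(p) = 3p² - 4p + 3
Step 1: F′(2.5) = 11.75; p₁ = 2.5 − 0.1·11.75 = 1.325
Step 2: F′(1.325) = 2.966875; p₂ = 1.325 − 0.1·2.966875 = 1.0283125

1.0283125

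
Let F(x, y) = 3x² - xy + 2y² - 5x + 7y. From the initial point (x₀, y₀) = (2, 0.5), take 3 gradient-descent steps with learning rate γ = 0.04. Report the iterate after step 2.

(1.5312, -0.0256)

∇F = (6x - y - 5, -x + 4y + 7)
Step 1: at (2, 0.5), ∇F = (6.5, 7) → (2, 0.5) − 0.04·(6.5, 7) = (1.74, 0.22)
Step 2: at (1.74, 0.22), ∇F = (5.22, 6.14) → (1.74, 0.22) − 0.04·(5.22, 6.14) = (1.5312, -0.0256)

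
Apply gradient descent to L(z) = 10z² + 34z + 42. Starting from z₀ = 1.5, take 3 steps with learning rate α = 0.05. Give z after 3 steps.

L′(z) = 20z + 34
Step 1: L′(1.5) = 64; z₁ = 1.5 − 0.05·64 = -1.7
Step 2: L′(-1.7) = 0; z₂ = -1.7 − 0.05·0 = -1.7
Step 3: L′(-1.7) = 0; z₃ = -1.7 − 0.05·0 = -1.7

-1.7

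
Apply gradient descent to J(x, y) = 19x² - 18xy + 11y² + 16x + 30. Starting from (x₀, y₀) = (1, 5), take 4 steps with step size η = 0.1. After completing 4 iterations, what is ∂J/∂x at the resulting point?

-16725.2544

∇J = (38x - 18y + 16, -18x + 22y)
(x₁, y₁) = (1, 5) − 0.1·(-36, 92) = (4.6, -4.2)
(x₂, y₂) = (4.6, -4.2) − 0.1·(266.4, -175.2) = (-22.04, 13.32)
(x₃, y₃) = (-22.04, 13.32) − 0.1·(-1061.28, 689.76) = (84.088, -55.656)
(x₄, y₄) = (84.088, -55.656) − 0.1·(4213.152, -2738.016) = (-337.2272, 218.1456)
∂J/∂x at (-337.2272, 218.1456) = -16725.2544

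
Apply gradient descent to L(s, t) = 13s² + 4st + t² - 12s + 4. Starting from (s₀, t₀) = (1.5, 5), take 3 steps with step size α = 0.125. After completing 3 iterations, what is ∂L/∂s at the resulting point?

∇L = (26s + 4t - 12, 4s + 2t)
Step 1: at (1.5, 5), ∇L = (47, 16) → (1.5, 5) − 0.125·(47, 16) = (-4.375, 3)
Step 2: at (-4.375, 3), ∇L = (-113.75, -11.5) → (-4.375, 3) − 0.125·(-113.75, -11.5) = (9.84375, 4.4375)
Step 3: at (9.84375, 4.4375), ∇L = (261.6875, 48.25) → (9.84375, 4.4375) − 0.125·(261.6875, 48.25) = (-22.8671875, -1.59375)
∂L/∂s at (-22.8671875, -1.59375) = -612.921875

-612.921875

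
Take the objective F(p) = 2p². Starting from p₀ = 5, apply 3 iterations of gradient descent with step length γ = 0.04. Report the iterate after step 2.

F′(p) = 4p
p₁ = 5 − 0.04·20 = 4.2
p₂ = 4.2 − 0.04·16.8 = 3.528

3.528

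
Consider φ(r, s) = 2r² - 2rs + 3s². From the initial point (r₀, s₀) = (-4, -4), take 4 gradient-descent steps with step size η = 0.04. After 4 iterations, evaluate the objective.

16.804510629888

∇φ = (4r - 2s, -2r + 6s)
(r₁, s₁) = (-4, -4) − 0.04·(-8, -16) = (-3.68, -3.36)
(r₂, s₂) = (-3.68, -3.36) − 0.04·(-8, -12.8) = (-3.36, -2.848)
(r₃, s₃) = (-3.36, -2.848) − 0.04·(-7.744, -10.368) = (-3.05024, -2.43328)
(r₄, s₄) = (-3.05024, -2.43328) − 0.04·(-7.3344, -8.4992) = (-2.756864, -2.093312)
φ(-2.756864, -2.093312) = 16.804510629888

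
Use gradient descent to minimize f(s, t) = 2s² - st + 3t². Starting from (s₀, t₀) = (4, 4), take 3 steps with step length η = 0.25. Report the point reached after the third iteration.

(0.1875, -0.4375)

∇f = (4s - t, -s + 6t)
(s₁, t₁) = (4, 4) − 0.25·(12, 20) = (1, -1)
(s₂, t₂) = (1, -1) − 0.25·(5, -7) = (-0.25, 0.75)
(s₃, t₃) = (-0.25, 0.75) − 0.25·(-1.75, 4.75) = (0.1875, -0.4375)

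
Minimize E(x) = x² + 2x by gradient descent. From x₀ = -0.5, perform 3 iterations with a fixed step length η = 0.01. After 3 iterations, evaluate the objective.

E′(x) = 2x + 2
Step 1: E′(-0.5) = 1; x₁ = -0.5 − 0.01·1 = -0.51
Step 2: E′(-0.51) = 0.98; x₂ = -0.51 − 0.01·0.98 = -0.5198
Step 3: E′(-0.5198) = 0.9604; x₃ = -0.5198 − 0.01·0.9604 = -0.529404
E(-0.529404) = -0.778539404784

-0.778539404784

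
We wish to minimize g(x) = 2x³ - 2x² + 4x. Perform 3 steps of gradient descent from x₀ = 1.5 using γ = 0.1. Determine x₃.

g′(x) = 6x² - 4x + 4
Step 1: g′(1.5) = 11.5; x₁ = 1.5 − 0.1·11.5 = 0.35
Step 2: g′(0.35) = 3.335; x₂ = 0.35 − 0.1·3.335 = 0.0165
Step 3: g′(0.0165) = 3.9356335; x₃ = 0.0165 − 0.1·3.9356335 = -0.37706335

-0.37706335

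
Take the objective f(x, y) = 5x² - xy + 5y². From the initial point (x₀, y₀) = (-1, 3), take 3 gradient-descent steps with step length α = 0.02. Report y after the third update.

1.500472

∇f = (10x - y, -x + 10y)
(x₁, y₁) = (-1, 3) − 0.02·(-13, 31) = (-0.74, 2.38)
(x₂, y₂) = (-0.74, 2.38) − 0.02·(-9.78, 24.54) = (-0.5444, 1.8892)
(x₃, y₃) = (-0.5444, 1.8892) − 0.02·(-7.3332, 19.4364) = (-0.397736, 1.500472)
y = 1.500472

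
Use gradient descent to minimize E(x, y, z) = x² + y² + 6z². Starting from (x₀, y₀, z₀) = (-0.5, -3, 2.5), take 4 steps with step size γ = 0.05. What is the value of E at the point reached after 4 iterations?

4.0063976925

∇E = (2x, 2y, 12z)
Step 1: at (-0.5, -3, 2.5), ∇E = (-1, -6, 30) → (-0.5, -3, 2.5) − 0.05·(-1, -6, 30) = (-0.45, -2.7, 1)
Step 2: at (-0.45, -2.7, 1), ∇E = (-0.9, -5.4, 12) → (-0.45, -2.7, 1) − 0.05·(-0.9, -5.4, 12) = (-0.405, -2.43, 0.4)
Step 3: at (-0.405, -2.43, 0.4), ∇E = (-0.81, -4.86, 4.8) → (-0.405, -2.43, 0.4) − 0.05·(-0.81, -4.86, 4.8) = (-0.3645, -2.187, 0.16)
Step 4: at (-0.3645, -2.187, 0.16), ∇E = (-0.729, -4.374, 1.92) → (-0.3645, -2.187, 0.16) − 0.05·(-0.729, -4.374, 1.92) = (-0.32805, -1.9683, 0.064)
E(-0.32805, -1.9683, 0.064) = 4.0063976925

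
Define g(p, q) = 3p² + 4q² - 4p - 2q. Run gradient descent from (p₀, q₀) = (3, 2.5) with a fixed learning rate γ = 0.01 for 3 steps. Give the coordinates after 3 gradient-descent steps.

(2.604696, 2.002048)

∇g = (6p - 4, 8q - 2)
Step 1: at (3, 2.5), ∇g = (14, 18) → (3, 2.5) − 0.01·(14, 18) = (2.86, 2.32)
Step 2: at (2.86, 2.32), ∇g = (13.16, 16.56) → (2.86, 2.32) − 0.01·(13.16, 16.56) = (2.7284, 2.1544)
Step 3: at (2.7284, 2.1544), ∇g = (12.3704, 15.2352) → (2.7284, 2.1544) − 0.01·(12.3704, 15.2352) = (2.604696, 2.002048)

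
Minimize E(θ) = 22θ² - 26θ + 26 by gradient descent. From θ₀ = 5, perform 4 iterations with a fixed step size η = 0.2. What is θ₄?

E′(θ) = 44θ - 26
θ₁ = 5 − 0.2·194 = -33.8
θ₂ = -33.8 − 0.2·(-1513.2) = 268.84
θ₃ = 268.84 − 0.2·11802.96 = -2091.752
θ₄ = -2091.752 − 0.2·(-92063.088) = 16320.8656

16320.8656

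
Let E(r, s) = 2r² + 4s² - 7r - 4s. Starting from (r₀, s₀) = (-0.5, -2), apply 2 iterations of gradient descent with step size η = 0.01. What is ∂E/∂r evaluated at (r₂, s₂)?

∇E = (4r - 7, 8s - 4)
Step 1: at (-0.5, -2), ∇E = (-9, -20) → (-0.5, -2) − 0.01·(-9, -20) = (-0.41, -1.8)
Step 2: at (-0.41, -1.8), ∇E = (-8.64, -18.4) → (-0.41, -1.8) − 0.01·(-8.64, -18.4) = (-0.3236, -1.616)
∂E/∂r at (-0.3236, -1.616) = -8.2944

-8.2944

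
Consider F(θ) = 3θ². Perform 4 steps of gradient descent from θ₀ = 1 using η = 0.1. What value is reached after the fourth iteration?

F′(θ) = 6θ
Step 1: F′(1) = 6; θ₁ = 1 − 0.1·6 = 0.4
Step 2: F′(0.4) = 2.4; θ₂ = 0.4 − 0.1·2.4 = 0.16
Step 3: F′(0.16) = 0.96; θ₃ = 0.16 − 0.1·0.96 = 0.064
Step 4: F′(0.064) = 0.384; θ₄ = 0.064 − 0.1·0.384 = 0.0256

0.0256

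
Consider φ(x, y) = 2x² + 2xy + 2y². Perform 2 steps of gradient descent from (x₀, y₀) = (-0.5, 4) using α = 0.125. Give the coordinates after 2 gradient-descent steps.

∇φ = (4x + 2y, 2x + 4y)
Step 1: at (-0.5, 4), ∇φ = (6, 15) → (-0.5, 4) − 0.125·(6, 15) = (-1.25, 2.125)
Step 2: at (-1.25, 2.125), ∇φ = (-0.75, 6) → (-1.25, 2.125) − 0.125·(-0.75, 6) = (-1.15625, 1.375)

(-1.15625, 1.375)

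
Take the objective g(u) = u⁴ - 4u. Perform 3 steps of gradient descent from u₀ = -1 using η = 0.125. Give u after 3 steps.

g′(u) = 4u³ - 4
Step 1: g′(-1) = -8; u₁ = -1 − 0.125·(-8) = 0
Step 2: g′(0) = -4; u₂ = 0 − 0.125·(-4) = 0.5
Step 3: g′(0.5) = -3.5; u₃ = 0.5 − 0.125·(-3.5) = 0.9375

0.9375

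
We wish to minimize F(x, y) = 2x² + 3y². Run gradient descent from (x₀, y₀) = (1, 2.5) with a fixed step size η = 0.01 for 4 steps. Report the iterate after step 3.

(0.884736, 2.07646)

∇F = (4x, 6y)
Step 1: at (1, 2.5), ∇F = (4, 15) → (1, 2.5) − 0.01·(4, 15) = (0.96, 2.35)
Step 2: at (0.96, 2.35), ∇F = (3.84, 14.1) → (0.96, 2.35) − 0.01·(3.84, 14.1) = (0.9216, 2.209)
Step 3: at (0.9216, 2.209), ∇F = (3.6864, 13.254) → (0.9216, 2.209) − 0.01·(3.6864, 13.254) = (0.884736, 2.07646)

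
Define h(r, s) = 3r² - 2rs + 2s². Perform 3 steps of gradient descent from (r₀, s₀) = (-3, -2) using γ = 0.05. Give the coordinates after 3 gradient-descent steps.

∇h = (6r - 2s, -2r + 4s)
Step 1: at (-3, -2), ∇h = (-14, -2) → (-3, -2) − 0.05·(-14, -2) = (-2.3, -1.9)
Step 2: at (-2.3, -1.9), ∇h = (-10, -3) → (-2.3, -1.9) − 0.05·(-10, -3) = (-1.8, -1.75)
Step 3: at (-1.8, -1.75), ∇h = (-7.3, -3.4) → (-1.8, -1.75) − 0.05·(-7.3, -3.4) = (-1.435, -1.58)

(-1.435, -1.58)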